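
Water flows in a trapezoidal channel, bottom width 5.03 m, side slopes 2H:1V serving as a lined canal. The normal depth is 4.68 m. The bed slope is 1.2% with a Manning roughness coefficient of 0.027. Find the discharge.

Q = 516 m³/s

With bottom width b = 5.03 m and side slope z = 2: A = (b + zy)y = (5.03 + 2×4.68)×4.68 = 67.35 m²; P = b + 2y√(1+z²) = 5.03 + 2×4.68×2.236 = 25.96 m.
Hydraulic radius R = A/P = 67.35/25.96 = 2.594 m.
Manning's equation: Q = (1/n) A R^(2/3) S^(1/2) = (1/0.027) × 67.35 × 2.594^(2/3) × 0.012^(1/2) = 516 m³/s.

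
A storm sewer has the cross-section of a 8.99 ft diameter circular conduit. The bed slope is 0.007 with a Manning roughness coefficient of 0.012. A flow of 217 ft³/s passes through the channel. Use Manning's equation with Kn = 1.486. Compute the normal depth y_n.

y_n = 2.67 ft

Manning's equation rearranged: A R^(2/3) = nQ / (1.486·√S) = 0.012 × 217 / (1.486 × √0.007) = 20.94.
At y = 3 ft: A R^(2/3) = 26.16 — too large.
At y = 1.85 ft: A R^(2/3) = 10.1 — too small.
At y = 2.67 ft: A R^(2/3) = 20.92 — ≈ 20.94.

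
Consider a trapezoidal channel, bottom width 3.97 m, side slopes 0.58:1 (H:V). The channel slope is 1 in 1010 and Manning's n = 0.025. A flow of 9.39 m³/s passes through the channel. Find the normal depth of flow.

y_n = 1.54 m

Manning's equation rearranged: A R^(2/3) = nQ / (1·√S) = 0.025 × 9.39 / (√0.0009901) = 7.46.
Trying y = 1.32 m: A R^(2/3) = 5.785 — low.
Trying y = 1.54 m: A R^(2/3) = 7.462 — matches.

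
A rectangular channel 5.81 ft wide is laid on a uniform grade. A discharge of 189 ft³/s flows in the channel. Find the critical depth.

For a rectangular channel, critical depth y_c = (q²/g)^(1/3) where q = Q/b = 189/5.81 = 32.53 ft²/s.
So y_c = (32.53²/32.2)^(1/3) = 3.2 ft.

y_c = 3.2 ft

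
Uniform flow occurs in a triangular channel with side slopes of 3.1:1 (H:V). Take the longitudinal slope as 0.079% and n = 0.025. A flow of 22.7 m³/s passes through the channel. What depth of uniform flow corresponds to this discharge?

y_n = 2.43 m

Manning's equation rearranged: A R^(2/3) = nQ / (1·√S) = 0.025 × 22.7 / (√0.00079) = 20.19.
At y = 2.05 m: A R^(2/3) = 12.81 — too small.
At y = 2.79 m: A R^(2/3) = 29.15 — too large.
At y = 2.43 m: A R^(2/3) = 20.17 — matches.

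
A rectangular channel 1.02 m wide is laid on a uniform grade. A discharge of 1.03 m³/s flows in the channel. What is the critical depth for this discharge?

y_c = 0.47 m

For a rectangular channel, critical depth y_c = (q²/g)^(1/3) where q = Q/b = 1.03/1.02 = 1.01 m²/s.
So y_c = (1.01²/9.81)^(1/3) = 0.47 m.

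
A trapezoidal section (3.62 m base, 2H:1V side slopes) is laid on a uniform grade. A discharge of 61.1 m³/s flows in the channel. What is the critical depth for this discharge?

y_c = 2.12 m

At critical depth, Q² T / (g A³) = 1, i.e. A³/T = Q²/g = 61.1²/9.81 = 380.6.
At y = 2.33 m: A³/T = 554.9 — high.
At y = 1.79 m: A³/T = 198.6 — low.
At y = 2.12 m: A³/T = 382.4 — ≈ 380.6.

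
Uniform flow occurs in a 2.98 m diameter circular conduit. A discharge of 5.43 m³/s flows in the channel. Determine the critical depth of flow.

y_c = 0.994 m

At critical depth, Q² T / (g A³) = 1, i.e. A³/T = Q²/g = 5.43²/9.81 = 3.006.
Trying y = 1.08 m: A³/T = 4.143 — high.
Trying y = 0.714 m: A³/T = 0.8323 — low.
Trying y = 0.994 m: A³/T = 3.008 — ≈ 3.006.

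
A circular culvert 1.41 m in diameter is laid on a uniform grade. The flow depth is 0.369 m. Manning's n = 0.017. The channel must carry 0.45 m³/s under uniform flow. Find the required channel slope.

For a circular section of diameter D = 1.41 m at depth y = 0.369 m, the central angle is θ = 2 arccos(1 − 2y/D) = 2.148 rad. Then A = (D²/8)(θ − sin θ) = 0.3256 m² and P = Dθ/2 = 1.514 m.
Hydraulic radius R = A/P = 0.3256/1.514 = 0.215 m.
From Manning's equation, S = [nQ / (1 A R^(2/3))]² = [0.017 × 0.45 / (1 × 0.3256 × 0.215^(2/3))]² = 0.00429.

S = 0.00429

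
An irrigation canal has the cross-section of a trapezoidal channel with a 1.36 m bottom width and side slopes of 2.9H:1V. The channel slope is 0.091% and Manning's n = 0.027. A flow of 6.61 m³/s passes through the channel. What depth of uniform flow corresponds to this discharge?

Manning's equation rearranged: A R^(2/3) = nQ / (1·√S) = 0.027 × 6.61 / (√0.00091) = 5.916.
At y = 1.53 m: A R^(2/3) = 7.804 — over.
At y = 1.14 m: A R^(2/3) = 3.937 — short.
At y = 1.36 m: A R^(2/3) = 5.919 — close enough.

y_n = 1.36 m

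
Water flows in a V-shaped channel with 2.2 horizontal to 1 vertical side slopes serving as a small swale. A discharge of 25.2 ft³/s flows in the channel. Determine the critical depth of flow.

At critical depth, Q² T / (g A³) = 1, i.e. A³/T = Q²/g = 25.2²/32.2 = 19.72.
Try y = 1.13 ft: A³/T = 4.459 — too small.
Try y = 1.52 ft: A³/T = 19.64 — matches.

y_c = 1.52 ft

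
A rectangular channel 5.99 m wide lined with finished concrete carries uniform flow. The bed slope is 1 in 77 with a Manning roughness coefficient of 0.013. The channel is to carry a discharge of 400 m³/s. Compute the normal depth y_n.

Manning's equation rearranged: A R^(2/3) = nQ / (1·√S) = 0.013 × 400 / (√0.01299) = 45.63.
At y = 4.37 m: A R^(2/3) = 38.4 — short.
At y = 5.78 m: A R^(2/3) = 54.46 — over.
At y = 5.01 m: A R^(2/3) = 45.62 — close enough.

y_n = 5.01 m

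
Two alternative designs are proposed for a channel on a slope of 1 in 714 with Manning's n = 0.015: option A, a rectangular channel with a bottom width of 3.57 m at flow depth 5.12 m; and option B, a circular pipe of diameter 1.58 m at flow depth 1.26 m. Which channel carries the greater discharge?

Channel A: Flow area A = b·y = 3.57 × 5.12 = 18.28 m². Wetted perimeter P = b + 2y = 3.57 + 2×5.12 = 13.81 m. Hydraulic radius R = A/P = 18.28/13.81 = 1.324 m. Q_A = (1/0.015)·18.28·1.324^(2/3)·√0.001401 = 54.97 m³/s.
Channel B: For a circular section of diameter D = 1.58 m at depth y = 1.26 m, the central angle is θ = 2 arccos(1 − 2y/D) = 4.416 rad. Then A = (D²/8)(θ − sin θ) = 1.676 m² and P = Dθ/2 = 3.489 m. Hydraulic radius R = A/P = 1.676/3.489 = 0.4805 m. Q_B = (1/0.015)·1.676·0.4805^(2/3)·√0.001401 = 2.566 m³/s.
Q_A = 54.97 m³/s vs Q_B = 2.566 m³/s, so channel A carries more.

channel A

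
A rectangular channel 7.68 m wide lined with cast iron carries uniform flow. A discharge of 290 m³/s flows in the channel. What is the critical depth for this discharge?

For a rectangular channel, critical depth y_c = (q²/g)^(1/3) where q = Q/b = 290/7.68 = 37.76 m²/s.
So y_c = (37.76²/9.81)^(1/3) = 5.26 m.

y_c = 5.26 m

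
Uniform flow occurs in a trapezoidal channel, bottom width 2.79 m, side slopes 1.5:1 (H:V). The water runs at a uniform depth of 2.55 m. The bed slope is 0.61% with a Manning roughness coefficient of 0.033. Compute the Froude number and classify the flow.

With bottom width b = 2.79 m and side slope z = 1.5: A = (b + zy)y = (2.79 + 1.5×2.55)×2.55 = 16.87 m²; P = b + 2y√(1+z²) = 2.79 + 2×2.55×1.803 = 11.98 m.
Hydraulic radius R = A/P = 16.87/11.98 = 1.408 m.
V = (1/n) R^(2/3) √S = (1/0.033) × 1.408^(2/3) × √0.0061 = 2.973 m/s. Hydraulic depth D_h = A/T = 16.87/10.44 = 1.616 m.
Froude number Fr = V/√(g·D_h) = 2.973/√(9.81×1.616) = 0.747, which is less than 1, so the flow is subcritical.

subcritical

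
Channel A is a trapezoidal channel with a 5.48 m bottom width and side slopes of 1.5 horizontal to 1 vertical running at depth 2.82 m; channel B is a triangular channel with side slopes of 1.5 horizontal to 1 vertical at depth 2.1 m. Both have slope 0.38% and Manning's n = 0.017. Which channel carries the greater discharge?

channel A

Channel A: With bottom width b = 5.48 m and side slope z = 1.5: A = (b + zy)y = (5.48 + 1.5×2.82)×2.82 = 27.38 m²; P = b + 2y√(1+z²) = 5.48 + 2×2.82×1.803 = 15.65 m. Hydraulic radius R = A/P = 27.38/15.65 = 1.75 m. Q_A = (1/0.017)·27.38·1.75^(2/3)·√0.0038 = 144.2 m³/s.
Channel B: For a triangular section with side slope z = 1.5: A = zy² = 1.5×2.1² = 6.615 m²; P = 2y√(1+z²) = 2×2.1×1.803 = 7.572 m. Hydraulic radius R = A/P = 6.615/7.572 = 0.8737 m. Q_B = (1/0.017)·6.615·0.8737^(2/3)·√0.0038 = 21.92 m³/s.
Q_A = 144.2 m³/s vs Q_B = 21.92 m³/s, so channel A carries more.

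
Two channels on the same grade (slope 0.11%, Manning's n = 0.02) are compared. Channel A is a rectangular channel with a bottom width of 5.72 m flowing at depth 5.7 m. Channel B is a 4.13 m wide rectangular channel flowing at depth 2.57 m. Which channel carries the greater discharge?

Channel A: Flow area A = b·y = 5.72 × 5.7 = 32.6 m². Wetted perimeter P = b + 2y = 5.72 + 2×5.7 = 17.12 m. Hydraulic radius R = A/P = 32.6/17.12 = 1.904 m. Q_A = (1/0.02)·32.6·1.904^(2/3)·√0.0011 = 83.07 m³/s.
Channel B: Flow area A = b·y = 4.13 × 2.57 = 10.61 m². Wetted perimeter P = b + 2y = 4.13 + 2×2.57 = 9.27 m. Hydraulic radius R = A/P = 10.61/9.27 = 1.145 m. Q_B = (1/0.02)·10.61·1.145^(2/3)·√0.0011 = 19.26 m³/s.
Q_A = 83.07 m³/s vs Q_B = 19.26 m³/s, so channel A carries more.

channel A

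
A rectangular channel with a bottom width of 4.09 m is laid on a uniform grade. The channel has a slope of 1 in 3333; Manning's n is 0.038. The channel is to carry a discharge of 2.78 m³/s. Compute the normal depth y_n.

Manning's equation rearranged: A R^(2/3) = nQ / (1·√S) = 0.038 × 2.78 / (√0.0003) = 6.099.
At y = 1.37 m: A R^(2/3) = 4.911 — short.
At y = 2.04 m: A R^(2/3) = 8.461 — over.
At y = 1.6 m: A R^(2/3) = 6.09 — close enough.

y_n = 1.6 m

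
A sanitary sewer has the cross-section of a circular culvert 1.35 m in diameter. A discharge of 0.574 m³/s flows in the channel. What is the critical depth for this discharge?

y_c = 0.392 m

At critical depth, Q² T / (g A³) = 1, i.e. A³/T = Q²/g = 0.574²/9.81 = 0.03359.
Try y = 0.275 m: A³/T = 0.008422 — low.
Try y = 0.392 m: A³/T = 0.03355 — matches.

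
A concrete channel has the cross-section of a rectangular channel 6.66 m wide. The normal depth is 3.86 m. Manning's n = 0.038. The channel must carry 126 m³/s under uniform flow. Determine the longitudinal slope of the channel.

S = 0.016

Flow area A = b·y = 6.66 × 3.86 = 25.71 m². Wetted perimeter P = b + 2y = 6.66 + 2×3.86 = 14.38 m.
Hydraulic radius R = A/P = 25.71/14.38 = 1.788 m.
From Manning's equation, S = [nQ / (1 A R^(2/3))]² = [0.038 × 126 / (1 × 25.71 × 1.788^(2/3))]² = 0.016.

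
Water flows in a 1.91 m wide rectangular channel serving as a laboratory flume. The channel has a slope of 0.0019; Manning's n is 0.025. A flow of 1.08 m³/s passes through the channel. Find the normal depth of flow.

Manning's equation rearranged: A R^(2/3) = nQ / (1·√S) = 0.025 × 1.08 / (√0.0019) = 0.6194.
At y = 0.771 m: A R^(2/3) = 0.8345 — over.
At y = 0.622 m: A R^(2/3) = 0.6196 — matches.

y_n = 0.622 m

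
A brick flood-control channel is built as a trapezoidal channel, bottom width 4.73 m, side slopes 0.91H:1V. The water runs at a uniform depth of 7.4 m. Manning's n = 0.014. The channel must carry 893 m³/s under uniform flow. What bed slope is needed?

S = 0.0042

With bottom width b = 4.73 m and side slope z = 0.91: A = (b + zy)y = (4.73 + 0.91×7.4)×7.4 = 84.83 m²; P = b + 2y√(1+z²) = 4.73 + 2×7.4×1.352 = 24.74 m.
Hydraulic radius R = A/P = 84.83/24.74 = 3.429 m.
From Manning's equation, S = [nQ / (1 A R^(2/3))]² = [0.014 × 893 / (1 × 84.83 × 3.429^(2/3))]² = 0.0042.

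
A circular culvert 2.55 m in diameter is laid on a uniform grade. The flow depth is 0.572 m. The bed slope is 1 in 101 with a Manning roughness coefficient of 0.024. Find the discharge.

Q = 1.73 m³/s

For a circular section of diameter D = 2.55 m at depth y = 0.572 m, the central angle is θ = 2 arccos(1 − 2y/D) = 1.974 rad. Then A = (D²/8)(θ − sin θ) = 0.8564 m² and P = Dθ/2 = 2.516 m.
Hydraulic radius R = A/P = 0.8564/2.516 = 0.3403 m.
Manning's equation: Q = (1/n) A R^(2/3) S^(1/2) = (1/0.024) × 0.8564 × 0.3403^(2/3) × 0.009901^(1/2) = 1.73 m³/s.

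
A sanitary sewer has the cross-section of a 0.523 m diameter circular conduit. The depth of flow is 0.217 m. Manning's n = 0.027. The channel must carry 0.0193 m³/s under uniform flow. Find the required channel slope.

S = 0.000683

For a circular section of diameter D = 0.523 m at depth y = 0.217 m, the central angle is θ = 2 arccos(1 − 2y/D) = 2.8 rad. Then A = (D²/8)(θ − sin θ) = 0.08425 m² and P = Dθ/2 = 0.7321 m.
Hydraulic radius R = A/P = 0.08425/0.7321 = 0.1151 m.
From Manning's equation, S = [nQ / (1 A R^(2/3))]² = [0.027 × 0.0193 / (1 × 0.08425 × 0.1151^(2/3))]² = 0.000683.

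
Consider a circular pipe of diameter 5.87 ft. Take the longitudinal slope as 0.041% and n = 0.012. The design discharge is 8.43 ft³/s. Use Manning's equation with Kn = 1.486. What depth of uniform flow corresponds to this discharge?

Manning's equation rearranged: A R^(2/3) = nQ / (1.486·√S) = 0.012 × 8.43 / (1.486 × √0.00041) = 3.362.
At y = 0.961 ft: A R^(2/3) = 2.034 — short.
At y = 1.41 ft: A R^(2/3) = 4.422 — over.
At y = 1.23 ft: A R^(2/3) = 3.363 — ≈ 3.362.

y_n = 1.23 ft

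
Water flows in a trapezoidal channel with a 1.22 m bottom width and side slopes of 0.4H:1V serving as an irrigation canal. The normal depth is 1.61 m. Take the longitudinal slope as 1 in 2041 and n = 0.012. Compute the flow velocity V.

With bottom width b = 1.22 m and side slope z = 0.4: A = (b + zy)y = (1.22 + 0.4×1.61)×1.61 = 3.001 m²; P = b + 2y√(1+z²) = 1.22 + 2×1.61×1.077 = 4.688 m.
Hydraulic radius R = A/P = 3.001/4.688 = 0.6401 m.
From Manning's equation, V = (1/n) R^(2/3) S^(1/2) = (1/0.012) × 0.6401^(2/3) × 0.00049^(1/2) = 1.37 m/s.

V = 1.37 m/s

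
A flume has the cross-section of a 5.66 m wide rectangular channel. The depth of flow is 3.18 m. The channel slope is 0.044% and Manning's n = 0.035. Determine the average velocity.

V = 0.784 m/s

Flow area A = b·y = 5.66 × 3.18 = 18 m². Wetted perimeter P = b + 2y = 5.66 + 2×3.18 = 12.02 m.
Hydraulic radius R = A/P = 18/12.02 = 1.497 m.
From Manning's equation, V = (1/n) R^(2/3) S^(1/2) = (1/0.035) × 1.497^(2/3) × 0.00044^(1/2) = 0.784 m/s.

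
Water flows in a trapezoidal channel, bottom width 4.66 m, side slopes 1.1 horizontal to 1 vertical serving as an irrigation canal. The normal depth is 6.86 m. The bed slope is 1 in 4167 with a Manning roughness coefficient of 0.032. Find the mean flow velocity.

V = 1.08 m/s

With bottom width b = 4.66 m and side slope z = 1.1: A = (b + zy)y = (4.66 + 1.1×6.86)×6.86 = 83.73 m²; P = b + 2y√(1+z²) = 4.66 + 2×6.86×1.487 = 25.06 m.
Hydraulic radius R = A/P = 83.73/25.06 = 3.342 m.
From Manning's equation, V = (1/n) R^(2/3) S^(1/2) = (1/0.032) × 3.342^(2/3) × 0.00024^(1/2) = 1.08 m/s.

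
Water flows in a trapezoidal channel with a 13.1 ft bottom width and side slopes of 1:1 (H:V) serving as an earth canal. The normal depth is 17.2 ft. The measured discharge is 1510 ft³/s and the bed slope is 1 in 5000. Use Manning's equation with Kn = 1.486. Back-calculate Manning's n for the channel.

n = 0.0301

With bottom width b = 13.1 ft and side slope z = 1: A = (b + zy)y = (13.1 + 1×17.2)×17.2 = 521.2 ft²; P = b + 2y√(1+z²) = 13.1 + 2×17.2×1.414 = 61.75 ft.
Hydraulic radius R = A/P = 521.2/61.75 = 8.44 ft.
Rearranging Manning's equation: n = (1.486/Q) A R^(2/3) S^(1/2) = (1.486/1510) × 521.2 × 8.44^(2/3) × √0.0002 = 0.0301.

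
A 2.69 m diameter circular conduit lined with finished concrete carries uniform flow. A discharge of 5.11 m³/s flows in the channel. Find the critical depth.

At critical depth, Q² T / (g A³) = 1, i.e. A³/T = Q²/g = 5.11²/9.81 = 2.662.
Trying y = 1.27 m: A³/T = 6.85 — high.
Trying y = 0.752 m: A³/T = 0.9094 — low.
Trying y = 0.993 m: A³/T = 2.666 — close enough.

y_c = 0.993 m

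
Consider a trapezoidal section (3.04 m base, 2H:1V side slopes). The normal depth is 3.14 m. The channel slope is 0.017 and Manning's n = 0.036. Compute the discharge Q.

With bottom width b = 3.04 m and side slope z = 2: A = (b + zy)y = (3.04 + 2×3.14)×3.14 = 29.26 m²; P = b + 2y√(1+z²) = 3.04 + 2×3.14×2.236 = 17.08 m.
Hydraulic radius R = A/P = 29.26/17.08 = 1.713 m.
Manning's equation: Q = (1/n) A R^(2/3) S^(1/2) = (1/0.036) × 29.26 × 1.713^(2/3) × 0.017^(1/2) = 152 m³/s.

Q = 152 m³/s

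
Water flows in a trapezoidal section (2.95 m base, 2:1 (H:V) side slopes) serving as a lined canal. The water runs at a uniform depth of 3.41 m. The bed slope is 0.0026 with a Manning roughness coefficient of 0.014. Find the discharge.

Q = 182 m³/s

With bottom width b = 2.95 m and side slope z = 2: A = (b + zy)y = (2.95 + 2×3.41)×3.41 = 33.32 m²; P = b + 2y√(1+z²) = 2.95 + 2×3.41×2.236 = 18.2 m.
Hydraulic radius R = A/P = 33.32/18.2 = 1.831 m.
Manning's equation: Q = (1/n) A R^(2/3) S^(1/2) = (1/0.014) × 33.32 × 1.831^(2/3) × 0.0026^(1/2) = 182 m³/s.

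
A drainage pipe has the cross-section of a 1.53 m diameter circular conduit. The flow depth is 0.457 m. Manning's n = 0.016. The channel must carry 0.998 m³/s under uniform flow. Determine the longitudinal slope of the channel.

S = 0.0072

For a circular section of diameter D = 1.53 m at depth y = 0.457 m, the central angle is θ = 2 arccos(1 − 2y/D) = 2.313 rad. Then A = (D²/8)(θ − sin θ) = 0.4611 m² and P = Dθ/2 = 1.769 m.
Hydraulic radius R = A/P = 0.4611/1.769 = 0.2606 m.
From Manning's equation, S = [nQ / (1 A R^(2/3))]² = [0.016 × 0.998 / (1 × 0.4611 × 0.2606^(2/3))]² = 0.0072.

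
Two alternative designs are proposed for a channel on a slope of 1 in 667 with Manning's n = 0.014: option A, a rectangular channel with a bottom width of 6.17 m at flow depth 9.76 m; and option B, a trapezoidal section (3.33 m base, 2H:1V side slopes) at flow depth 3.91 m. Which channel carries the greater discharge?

channel A

Channel A: Flow area A = b·y = 6.17 × 9.76 = 60.22 m². Wetted perimeter P = b + 2y = 6.17 + 2×9.76 = 25.69 m. Hydraulic radius R = A/P = 60.22/25.69 = 2.344 m. Q_A = (1/0.014)·60.22·2.344^(2/3)·√0.001499 = 293.9 m³/s.
Channel B: With bottom width b = 3.33 m and side slope z = 2: A = (b + zy)y = (3.33 + 2×3.91)×3.91 = 43.6 m²; P = b + 2y√(1+z²) = 3.33 + 2×3.91×2.236 = 20.82 m. Hydraulic radius R = A/P = 43.6/20.82 = 2.094 m. Q_B = (1/0.014)·43.6·2.094^(2/3)·√0.001499 = 197.4 m³/s.
Q_A = 293.9 m³/s vs Q_B = 197.4 m³/s, so channel A carries more.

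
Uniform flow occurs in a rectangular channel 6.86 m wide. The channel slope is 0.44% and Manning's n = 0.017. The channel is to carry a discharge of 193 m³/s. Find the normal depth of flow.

Manning's equation rearranged: A R^(2/3) = nQ / (1·√S) = 0.017 × 193 / (√0.0044) = 49.46.
At y = 5.18 m: A R^(2/3) = 57.6 — over.
At y = 3.35 m: A R^(2/3) = 32.67 — short.
At y = 4.6 m: A R^(2/3) = 49.5 — close enough.

y_n = 4.6 m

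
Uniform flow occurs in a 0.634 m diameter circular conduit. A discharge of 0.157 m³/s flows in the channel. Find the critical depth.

y_c = 0.25 m

At critical depth, Q² T / (g A³) = 1, i.e. A³/T = Q²/g = 0.157²/9.81 = 0.002513.
Trying y = 0.215 m: A³/T = 0.001398 — short.
Trying y = 0.301 m: A³/T = 0.00509 — over.
Trying y = 0.25 m: A³/T = 0.002499 — close enough.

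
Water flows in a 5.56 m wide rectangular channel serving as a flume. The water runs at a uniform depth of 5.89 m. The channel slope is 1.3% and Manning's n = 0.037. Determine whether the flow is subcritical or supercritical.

Flow area A = b·y = 5.56 × 5.89 = 32.75 m². Wetted perimeter P = b + 2y = 5.56 + 2×5.89 = 17.34 m.
Hydraulic radius R = A/P = 32.75/17.34 = 1.889 m.
V = (1/n) R^(2/3) √S = (1/0.037) × 1.889^(2/3) × √0.013 = 4.708 m/s. Hydraulic depth D_h = A/T = 32.75/5.56 = 5.89 m.
Froude number Fr = V/√(g·D_h) = 4.708/√(9.81×5.89) = 0.619, which is less than 1, so the flow is subcritical.

subcritical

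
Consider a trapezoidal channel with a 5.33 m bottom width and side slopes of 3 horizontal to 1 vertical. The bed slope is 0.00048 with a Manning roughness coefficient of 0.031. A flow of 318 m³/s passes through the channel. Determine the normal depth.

y_n = 7.05 m

Manning's equation rearranged: A R^(2/3) = nQ / (1·√S) = 0.031 × 318 / (√0.00048) = 450.
Try y = 8.16 m: A R^(2/3) = 640.4 — high.
Try y = 5.41 m: A R^(2/3) = 239.9 — low.
Try y = 7.05 m: A R^(2/3) = 449.8 — close enough.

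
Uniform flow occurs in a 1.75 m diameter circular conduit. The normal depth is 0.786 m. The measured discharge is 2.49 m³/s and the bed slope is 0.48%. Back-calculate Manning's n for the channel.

n = 0.016

For a circular section of diameter D = 1.75 m at depth y = 0.786 m, the central angle is θ = 2 arccos(1 − 2y/D) = 2.938 rad. Then A = (D²/8)(θ − sin θ) = 1.047 m² and P = Dθ/2 = 2.571 m.
Hydraulic radius R = A/P = 1.047/2.571 = 0.4074 m.
Rearranging Manning's equation: n = (1/Q) A R^(2/3) S^(1/2) = (1/2.49) × 1.047 × 0.4074^(2/3) × √0.0048 = 0.016.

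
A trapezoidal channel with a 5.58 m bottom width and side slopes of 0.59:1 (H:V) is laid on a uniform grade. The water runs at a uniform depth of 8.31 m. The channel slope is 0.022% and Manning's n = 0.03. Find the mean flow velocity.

With bottom width b = 5.58 m and side slope z = 0.59: A = (b + zy)y = (5.58 + 0.59×8.31)×8.31 = 87.11 m²; P = b + 2y√(1+z²) = 5.58 + 2×8.31×1.161 = 24.88 m.
Hydraulic radius R = A/P = 87.11/24.88 = 3.502 m.
From Manning's equation, V = (1/n) R^(2/3) S^(1/2) = (1/0.03) × 3.502^(2/3) × 0.00022^(1/2) = 1.14 m/s.

V = 1.14 m/s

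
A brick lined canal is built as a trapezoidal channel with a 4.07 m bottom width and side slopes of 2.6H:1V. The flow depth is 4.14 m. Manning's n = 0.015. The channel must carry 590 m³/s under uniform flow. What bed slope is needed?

With bottom width b = 4.07 m and side slope z = 2.6: A = (b + zy)y = (4.07 + 2.6×4.14)×4.14 = 61.41 m²; P = b + 2y√(1+z²) = 4.07 + 2×4.14×2.786 = 27.14 m.
Hydraulic radius R = A/P = 61.41/27.14 = 2.263 m.
From Manning's equation, S = [nQ / (1 A R^(2/3))]² = [0.015 × 590 / (1 × 61.41 × 2.263^(2/3))]² = 0.00699.

S = 0.00699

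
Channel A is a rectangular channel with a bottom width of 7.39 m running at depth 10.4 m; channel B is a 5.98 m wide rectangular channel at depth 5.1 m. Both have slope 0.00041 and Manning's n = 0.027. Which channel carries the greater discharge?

Channel A: Flow area A = b·y = 7.39 × 10.4 = 76.86 m². Wetted perimeter P = b + 2y = 7.39 + 2×10.4 = 28.19 m. Hydraulic radius R = A/P = 76.86/28.19 = 2.726 m. Q_A = (1/0.027)·76.86·2.726^(2/3)·√0.00041 = 112.5 m³/s.
Channel B: Flow area A = b·y = 5.98 × 5.1 = 30.5 m². Wetted perimeter P = b + 2y = 5.98 + 2×5.1 = 16.18 m. Hydraulic radius R = A/P = 30.5/16.18 = 1.885 m. Q_B = (1/0.027)·30.5·1.885^(2/3)·√0.00041 = 34.9 m³/s.
Q_A = 112.5 m³/s vs Q_B = 34.9 m³/s, so channel A carries more.

channel A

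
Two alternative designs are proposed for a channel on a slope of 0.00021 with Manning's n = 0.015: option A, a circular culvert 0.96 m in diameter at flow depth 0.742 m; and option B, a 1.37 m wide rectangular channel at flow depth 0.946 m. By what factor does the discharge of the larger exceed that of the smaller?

2.66

Channel A: For a circular section of diameter D = 0.96 m at depth y = 0.742 m, the central angle is θ = 2 arccos(1 − 2y/D) = 4.296 rad. Then A = (D²/8)(θ − sin θ) = 0.6003 m² and P = Dθ/2 = 2.062 m. Hydraulic radius R = A/P = 0.6003/2.062 = 0.2911 m. Q_A = (1/0.015)·0.6003·0.2911^(2/3)·√0.00021 = 0.2547 m³/s.
Channel B: Flow area A = b·y = 1.37 × 0.946 = 1.296 m². Wetted perimeter P = b + 2y = 1.37 + 2×0.946 = 3.262 m. Hydraulic radius R = A/P = 1.296/3.262 = 0.3973 m. Q_B = (1/0.015)·1.296·0.3973^(2/3)·√0.00021 = 0.6767 m³/s.
The larger discharge is 0.6767 m³/s and the smaller is 0.2547 m³/s; the ratio is 2.66.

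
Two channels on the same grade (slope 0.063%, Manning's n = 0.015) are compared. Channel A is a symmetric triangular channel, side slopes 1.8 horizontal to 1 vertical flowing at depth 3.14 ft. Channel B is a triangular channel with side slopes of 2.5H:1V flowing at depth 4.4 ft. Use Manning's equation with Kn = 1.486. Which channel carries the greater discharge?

channel B

Channel A: For a triangular section with side slope z = 1.8: A = zy² = 1.8×3.14² = 17.75 ft²; P = 2y√(1+z²) = 2×3.14×2.059 = 12.93 ft. Hydraulic radius R = A/P = 17.75/12.93 = 1.372 ft. Q_A = (1.486/0.015)·17.75·1.372^(2/3)·√0.00063 = 54.5 ft³/s.
Channel B: For a triangular section with side slope z = 2.5: A = zy² = 2.5×4.4² = 48.4 ft²; P = 2y√(1+z²) = 2×4.4×2.693 = 23.69 ft. Hydraulic radius R = A/P = 48.4/23.69 = 2.043 ft. Q_B = (1.486/0.015)·48.4·2.043^(2/3)·√0.00063 = 193.7 ft³/s.
Q_A = 54.5 ft³/s vs Q_B = 193.7 ft³/s, so channel B carries more.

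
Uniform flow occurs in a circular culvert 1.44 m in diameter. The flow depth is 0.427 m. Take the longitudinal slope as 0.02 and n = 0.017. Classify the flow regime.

supercritical

For a circular section of diameter D = 1.44 m at depth y = 0.427 m, the central angle is θ = 2 arccos(1 − 2y/D) = 2.303 rad. Then A = (D²/8)(θ − sin θ) = 0.4043 m² and P = Dθ/2 = 1.658 m.
Hydraulic radius R = A/P = 0.4043/1.658 = 0.2438 m.
V = (1/n) R^(2/3) √S = (1/0.017) × 0.2438^(2/3) × √0.02 = 3.247 m/s. Hydraulic depth D_h = A/T = 0.4043/1.315 = 0.3074 m.
Froude number Fr = V/√(g·D_h) = 3.247/√(9.81×0.3074) = 1.87, which is greater than 1, so the flow is supercritical.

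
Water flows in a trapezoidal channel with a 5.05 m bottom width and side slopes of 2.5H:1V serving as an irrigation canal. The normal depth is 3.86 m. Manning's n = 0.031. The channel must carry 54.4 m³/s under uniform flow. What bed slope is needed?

S = 0.000309

With bottom width b = 5.05 m and side slope z = 2.5: A = (b + zy)y = (5.05 + 2.5×3.86)×3.86 = 56.74 m²; P = b + 2y√(1+z²) = 5.05 + 2×3.86×2.693 = 25.84 m.
Hydraulic radius R = A/P = 56.74/25.84 = 2.196 m.
From Manning's equation, S = [nQ / (1 A R^(2/3))]² = [0.031 × 54.4 / (1 × 56.74 × 2.196^(2/3))]² = 0.000309.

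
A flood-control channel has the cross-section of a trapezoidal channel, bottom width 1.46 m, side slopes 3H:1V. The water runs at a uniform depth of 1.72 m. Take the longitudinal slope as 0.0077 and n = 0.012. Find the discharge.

Q = 78.9 m³/s

With bottom width b = 1.46 m and side slope z = 3: A = (b + zy)y = (1.46 + 3×1.72)×1.72 = 11.39 m²; P = b + 2y√(1+z²) = 1.46 + 2×1.72×3.162 = 12.34 m.
Hydraulic radius R = A/P = 11.39/12.34 = 0.9229 m.
Manning's equation: Q = (1/n) A R^(2/3) S^(1/2) = (1/0.012) × 11.39 × 0.9229^(2/3) × 0.0077^(1/2) = 78.9 m³/s.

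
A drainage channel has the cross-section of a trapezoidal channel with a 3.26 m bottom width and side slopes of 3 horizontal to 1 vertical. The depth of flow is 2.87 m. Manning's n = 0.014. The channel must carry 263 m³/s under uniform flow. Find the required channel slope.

With bottom width b = 3.26 m and side slope z = 3: A = (b + zy)y = (3.26 + 3×2.87)×2.87 = 34.07 m²; P = b + 2y√(1+z²) = 3.26 + 2×2.87×3.162 = 21.41 m.
Hydraulic radius R = A/P = 34.07/21.41 = 1.591 m.
From Manning's equation, S = [nQ / (1 A R^(2/3))]² = [0.014 × 263 / (1 × 34.07 × 1.591^(2/3))]² = 0.00629.

S = 0.00629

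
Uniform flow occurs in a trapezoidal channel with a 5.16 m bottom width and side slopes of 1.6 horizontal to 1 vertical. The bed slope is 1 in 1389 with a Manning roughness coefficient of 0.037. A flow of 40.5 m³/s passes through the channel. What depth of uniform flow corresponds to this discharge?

Manning's equation rearranged: A R^(2/3) = nQ / (1·√S) = 0.037 × 40.5 / (√0.0007199) = 55.85.
At y = 3.63 m: A R^(2/3) = 65.52 — high.
At y = 2.91 m: A R^(2/3) = 41.79 — low.
At y = 3.36 m: A R^(2/3) = 55.9 — ≈ 55.85.

y_n = 3.36 m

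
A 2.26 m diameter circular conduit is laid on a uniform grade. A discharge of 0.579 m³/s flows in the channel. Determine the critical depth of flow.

y_c = 0.341 m

At critical depth, Q² T / (g A³) = 1, i.e. A³/T = Q²/g = 0.579²/9.81 = 0.03417.
Try y = 0.282 m: A³/T = 0.0161 — too small.
Try y = 0.393 m: A³/T = 0.05953 — too large.
Try y = 0.341 m: A³/T = 0.03406 — ≈ 0.03417.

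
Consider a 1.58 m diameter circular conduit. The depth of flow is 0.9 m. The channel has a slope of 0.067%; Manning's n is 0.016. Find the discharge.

For a circular section of diameter D = 1.58 m at depth y = 0.9 m, the central angle is θ = 2 arccos(1 − 2y/D) = 3.421 rad. Then A = (D²/8)(θ − sin θ) = 1.154 m² and P = Dθ/2 = 2.703 m.
Hydraulic radius R = A/P = 1.154/2.703 = 0.4268 m.
Manning's equation: Q = (1/n) A R^(2/3) S^(1/2) = (1/0.016) × 1.154 × 0.4268^(2/3) × 0.00067^(1/2) = 1.06 m³/s.

Q = 1.06 m³/s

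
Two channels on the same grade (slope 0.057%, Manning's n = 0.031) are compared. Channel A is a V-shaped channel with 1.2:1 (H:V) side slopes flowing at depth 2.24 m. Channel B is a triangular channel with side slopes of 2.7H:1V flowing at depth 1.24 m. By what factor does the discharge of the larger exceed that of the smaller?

1.88

Channel A: For a triangular section with side slope z = 1.2: A = zy² = 1.2×2.24² = 6.021 m²; P = 2y√(1+z²) = 2×2.24×1.562 = 6.998 m. Hydraulic radius R = A/P = 6.021/6.998 = 0.8604 m. Q_A = (1/0.031)·6.021·0.8604^(2/3)·√0.00057 = 4.195 m³/s.
Channel B: For a triangular section with side slope z = 2.7: A = zy² = 2.7×1.24² = 4.152 m²; P = 2y√(1+z²) = 2×1.24×2.879 = 7.141 m. Hydraulic radius R = A/P = 4.152/7.141 = 0.5814 m. Q_B = (1/0.031)·4.152·0.5814^(2/3)·√0.00057 = 2.227 m³/s.
The larger discharge is 4.195 m³/s and the smaller is 2.227 m³/s; the ratio is 1.88.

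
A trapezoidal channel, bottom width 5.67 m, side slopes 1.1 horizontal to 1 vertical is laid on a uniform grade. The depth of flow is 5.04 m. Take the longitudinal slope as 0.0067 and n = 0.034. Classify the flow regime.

With bottom width b = 5.67 m and side slope z = 1.1: A = (b + zy)y = (5.67 + 1.1×5.04)×5.04 = 56.52 m²; P = b + 2y√(1+z²) = 5.67 + 2×5.04×1.487 = 20.65 m.
Hydraulic radius R = A/P = 56.52/20.65 = 2.736 m.
V = (1/n) R^(2/3) √S = (1/0.034) × 2.736^(2/3) × √0.0067 = 4.71 m/s. Hydraulic depth D_h = A/T = 56.52/16.76 = 3.373 m.
Froude number Fr = V/√(g·D_h) = 4.71/√(9.81×3.373) = 0.819, which is less than 1, so the flow is subcritical.

subcritical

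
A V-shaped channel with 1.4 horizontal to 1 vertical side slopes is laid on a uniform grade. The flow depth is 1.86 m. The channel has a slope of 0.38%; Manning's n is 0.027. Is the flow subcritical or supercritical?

subcritical

For a triangular section with side slope z = 1.4: A = zy² = 1.4×1.86² = 4.843 m²; P = 2y√(1+z²) = 2×1.86×1.72 = 6.4 m.
Hydraulic radius R = A/P = 4.843/6.4 = 0.7568 m.
V = (1/n) R^(2/3) √S = (1/0.027) × 0.7568^(2/3) × √0.0038 = 1.896 m/s. Hydraulic depth D_h = A/T = 4.843/5.208 = 0.93 m.
Froude number Fr = V/√(g·D_h) = 1.896/√(9.81×0.93) = 0.628, which is less than 1, so the flow is subcritical.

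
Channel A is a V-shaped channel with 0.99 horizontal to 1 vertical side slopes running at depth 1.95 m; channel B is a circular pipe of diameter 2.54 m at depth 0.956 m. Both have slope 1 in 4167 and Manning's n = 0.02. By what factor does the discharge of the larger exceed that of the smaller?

Channel A: For a triangular section with side slope z = 0.99: A = zy² = 0.99×1.95² = 3.764 m²; P = 2y√(1+z²) = 2×1.95×1.407 = 5.488 m. Hydraulic radius R = A/P = 3.764/5.488 = 0.686 m. Q_A = (1/0.02)·3.764·0.686^(2/3)·√0.00024 = 2.268 m³/s.
Channel B: For a circular section of diameter D = 2.54 m at depth y = 0.956 m, the central angle is θ = 2 arccos(1 − 2y/D) = 2.642 rad. Then A = (D²/8)(θ − sin θ) = 1.744 m² and P = Dθ/2 = 3.355 m. Hydraulic radius R = A/P = 1.744/3.355 = 0.5198 m. Q_B = (1/0.02)·1.744·0.5198^(2/3)·√0.00024 = 0.8734 m³/s.
The larger discharge is 2.268 m³/s and the smaller is 0.8734 m³/s; the ratio is 2.6.

2.6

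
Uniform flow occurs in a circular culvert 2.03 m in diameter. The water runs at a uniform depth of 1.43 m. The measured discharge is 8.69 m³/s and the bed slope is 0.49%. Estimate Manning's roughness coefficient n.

For a circular section of diameter D = 2.03 m at depth y = 1.43 m, the central angle is θ = 2 arccos(1 − 2y/D) = 3.984 rad. Then A = (D²/8)(θ − sin θ) = 2.437 m² and P = Dθ/2 = 4.044 m.
Hydraulic radius R = A/P = 2.437/4.044 = 0.6026 m.
Rearranging Manning's equation: n = (1/Q) A R^(2/3) S^(1/2) = (1/8.69) × 2.437 × 0.6026^(2/3) × √0.0049 = 0.014.

n = 0.014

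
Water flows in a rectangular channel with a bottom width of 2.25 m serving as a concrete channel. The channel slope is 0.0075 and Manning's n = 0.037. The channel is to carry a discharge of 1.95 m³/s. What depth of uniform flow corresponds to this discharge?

Manning's equation rearranged: A R^(2/3) = nQ / (1·√S) = 0.037 × 1.95 / (√0.0075) = 0.8331.
Try y = 0.795 m: A R^(2/3) = 1.075 — high.
Try y = 0.578 m: A R^(2/3) = 0.6845 — low.
Try y = 0.663 m: A R^(2/3) = 0.8328 — ≈ 0.8331.

y_n = 0.663 m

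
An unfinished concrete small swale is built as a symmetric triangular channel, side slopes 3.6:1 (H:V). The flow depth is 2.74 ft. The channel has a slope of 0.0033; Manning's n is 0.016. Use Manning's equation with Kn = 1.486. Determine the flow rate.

Q = 174 ft³/s

For a triangular section with side slope z = 3.6: A = zy² = 3.6×2.74² = 27.03 ft²; P = 2y√(1+z²) = 2×2.74×3.736 = 20.47 ft.
Hydraulic radius R = A/P = 27.03/20.47 = 1.32 ft.
Manning's equation: Q = (1.486/n) A R^(2/3) S^(1/2) = (1.486/0.016) × 27.03 × 1.32^(2/3) × 0.0033^(1/2) = 174 ft³/s.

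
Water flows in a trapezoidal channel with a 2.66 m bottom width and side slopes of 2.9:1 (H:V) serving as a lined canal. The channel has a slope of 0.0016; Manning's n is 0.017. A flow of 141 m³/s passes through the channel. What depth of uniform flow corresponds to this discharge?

y_n = 3.32 m

Manning's equation rearranged: A R^(2/3) = nQ / (1·√S) = 0.017 × 141 / (√0.0016) = 59.93.
At y = 2.97 m: A R^(2/3) = 45.87 — short.
At y = 3.32 m: A R^(2/3) = 59.73 — matches.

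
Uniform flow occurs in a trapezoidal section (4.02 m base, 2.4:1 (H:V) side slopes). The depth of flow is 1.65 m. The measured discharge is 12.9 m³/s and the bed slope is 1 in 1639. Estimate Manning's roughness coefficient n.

With bottom width b = 4.02 m and side slope z = 2.4: A = (b + zy)y = (4.02 + 2.4×1.65)×1.65 = 13.17 m²; P = b + 2y√(1+z²) = 4.02 + 2×1.65×2.6 = 12.6 m.
Hydraulic radius R = A/P = 13.17/12.6 = 1.045 m.
Rearranging Manning's equation: n = (1/Q) A R^(2/3) S^(1/2) = (1/12.9) × 13.17 × 1.045^(2/3) × √0.0006101 = 0.026.

n = 0.026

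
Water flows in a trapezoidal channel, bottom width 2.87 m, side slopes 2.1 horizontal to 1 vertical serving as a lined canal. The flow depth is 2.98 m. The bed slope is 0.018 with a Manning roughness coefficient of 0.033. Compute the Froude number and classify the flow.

With bottom width b = 2.87 m and side slope z = 2.1: A = (b + zy)y = (2.87 + 2.1×2.98)×2.98 = 27.2 m²; P = b + 2y√(1+z²) = 2.87 + 2×2.98×2.326 = 16.73 m.
Hydraulic radius R = A/P = 27.2/16.73 = 1.626 m.
V = (1/n) R^(2/3) √S = (1/0.033) × 1.626^(2/3) × √0.018 = 5.621 m/s. Hydraulic depth D_h = A/T = 27.2/15.39 = 1.768 m.
Froude number Fr = V/√(g·D_h) = 5.621/√(9.81×1.768) = 1.35, which is greater than 1, so the flow is supercritical.

supercritical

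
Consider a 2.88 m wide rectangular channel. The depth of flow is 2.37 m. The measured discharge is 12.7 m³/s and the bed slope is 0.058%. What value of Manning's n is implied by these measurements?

n = 0.012

Flow area A = b·y = 2.88 × 2.37 = 6.826 m². Wetted perimeter P = b + 2y = 2.88 + 2×2.37 = 7.62 m.
Hydraulic radius R = A/P = 6.826/7.62 = 0.8957 m.
Rearranging Manning's equation: n = (1/Q) A R^(2/3) S^(1/2) = (1/12.7) × 6.826 × 0.8957^(2/3) × √0.00058 = 0.012.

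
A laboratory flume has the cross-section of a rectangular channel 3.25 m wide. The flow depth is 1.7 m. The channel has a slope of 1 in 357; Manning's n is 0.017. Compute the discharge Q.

Q = 15.2 m³/s

Flow area A = b·y = 3.25 × 1.7 = 5.525 m². Wetted perimeter P = b + 2y = 3.25 + 2×1.7 = 6.65 m.
Hydraulic radius R = A/P = 5.525/6.65 = 0.8308 m.
Manning's equation: Q = (1/n) A R^(2/3) S^(1/2) = (1/0.017) × 5.525 × 0.8308^(2/3) × 0.002801^(1/2) = 15.2 m³/s.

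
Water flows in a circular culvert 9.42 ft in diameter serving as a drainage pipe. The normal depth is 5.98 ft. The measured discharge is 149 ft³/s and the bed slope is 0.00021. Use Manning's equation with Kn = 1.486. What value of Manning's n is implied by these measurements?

n = 0.013

For a circular section of diameter D = 9.42 ft at depth y = 5.98 ft, the central angle is θ = 2 arccos(1 − 2y/D) = 3.688 rad. Then A = (D²/8)(θ − sin θ) = 46.66 ft² and P = Dθ/2 = 17.37 ft.
Hydraulic radius R = A/P = 46.66/17.37 = 2.687 ft.
Rearranging Manning's equation: n = (1.486/Q) A R^(2/3) S^(1/2) = (1.486/149) × 46.66 × 2.687^(2/3) × √0.00021 = 0.013.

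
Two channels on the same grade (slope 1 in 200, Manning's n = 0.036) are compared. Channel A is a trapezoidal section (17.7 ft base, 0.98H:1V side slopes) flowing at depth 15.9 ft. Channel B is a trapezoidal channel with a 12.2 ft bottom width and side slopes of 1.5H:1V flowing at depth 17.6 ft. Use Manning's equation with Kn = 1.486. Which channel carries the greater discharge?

channel B

Channel A: With bottom width b = 17.7 ft and side slope z = 0.98: A = (b + zy)y = (17.7 + 0.98×15.9)×15.9 = 529.2 ft²; P = b + 2y√(1+z²) = 17.7 + 2×15.9×1.4 = 62.22 ft. Hydraulic radius R = A/P = 529.2/62.22 = 8.504 ft. Q_A = (1.486/0.036)·529.2·8.504^(2/3)·√0.005 = 6435 ft³/s.
Channel B: With bottom width b = 12.2 ft and side slope z = 1.5: A = (b + zy)y = (12.2 + 1.5×17.6)×17.6 = 679.4 ft²; P = b + 2y√(1+z²) = 12.2 + 2×17.6×1.803 = 75.66 ft. Hydraulic radius R = A/P = 679.4/75.66 = 8.979 ft. Q_B = (1.486/0.036)·679.4·8.979^(2/3)·√0.005 = 8566 ft³/s.
Q_A = 6435 ft³/s vs Q_B = 8566 ft³/s, so channel B carries more.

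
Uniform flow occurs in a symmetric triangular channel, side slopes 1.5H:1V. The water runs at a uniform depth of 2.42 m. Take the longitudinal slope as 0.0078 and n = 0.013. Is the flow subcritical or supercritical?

For a triangular section with side slope z = 1.5: A = zy² = 1.5×2.42² = 8.785 m²; P = 2y√(1+z²) = 2×2.42×1.803 = 8.725 m.
Hydraulic radius R = A/P = 8.785/8.725 = 1.007 m.
V = (1/n) R^(2/3) √S = (1/0.013) × 1.007^(2/3) × √0.0078 = 6.824 m/s. Hydraulic depth D_h = A/T = 8.785/7.26 = 1.21 m.
Froude number Fr = V/√(g·D_h) = 6.824/√(9.81×1.21) = 1.98, which is greater than 1, so the flow is supercritical.

supercritical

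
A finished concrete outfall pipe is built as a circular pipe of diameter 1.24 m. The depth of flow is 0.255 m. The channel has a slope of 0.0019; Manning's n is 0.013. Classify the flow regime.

For a circular section of diameter D = 1.24 m at depth y = 0.255 m, the central angle is θ = 2 arccos(1 − 2y/D) = 1.883 rad. Then A = (D²/8)(θ − sin θ) = 0.1789 m² and P = Dθ/2 = 1.167 m.
Hydraulic radius R = A/P = 0.1789/1.167 = 0.1533 m.
V = (1/n) R^(2/3) √S = (1/0.013) × 0.1533^(2/3) × √0.0019 = 0.9604 m/s. Hydraulic depth D_h = A/T = 0.1789/1.002 = 0.1785 m.
Froude number Fr = V/√(g·D_h) = 0.9604/√(9.81×0.1785) = 0.726, which is less than 1, so the flow is subcritical.

subcritical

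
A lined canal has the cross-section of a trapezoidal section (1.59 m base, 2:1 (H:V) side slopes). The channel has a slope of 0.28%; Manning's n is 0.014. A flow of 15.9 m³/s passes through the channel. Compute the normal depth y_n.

Manning's equation rearranged: A R^(2/3) = nQ / (1·√S) = 0.014 × 15.9 / (√0.0028) = 4.207.
Trying y = 0.915 m: A R^(2/3) = 2.103 — low.
Trying y = 1.27 m: A R^(2/3) = 4.219 — matches.

y_n = 1.27 m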